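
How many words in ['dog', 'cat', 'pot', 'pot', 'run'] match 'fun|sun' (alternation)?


Alternation 'fun|sun' matches either 'fun' or 'sun'.
Checking each word:
  'dog' -> no
  'cat' -> no
  'pot' -> no
  'pot' -> no
  'run' -> no
Matches: []
Count: 0

0


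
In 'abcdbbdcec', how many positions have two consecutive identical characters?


Looking for consecutive identical characters in 'abcdbbdcec':
  pos 0-1: 'a' vs 'b' -> different
  pos 1-2: 'b' vs 'c' -> different
  pos 2-3: 'c' vs 'd' -> different
  pos 3-4: 'd' vs 'b' -> different
  pos 4-5: 'b' vs 'b' -> MATCH ('bb')
  pos 5-6: 'b' vs 'd' -> different
  pos 6-7: 'd' vs 'c' -> different
  pos 7-8: 'c' vs 'e' -> different
  pos 8-9: 'e' vs 'c' -> different
Consecutive identical pairs: ['bb']
Count: 1

1


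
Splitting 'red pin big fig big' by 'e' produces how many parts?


Splitting by 'e' breaks the string at each occurrence of the separator.
Text: 'red pin big fig big'
Parts after split:
  Part 1: 'r'
  Part 2: 'd pin big fig big'
Total parts: 2

2


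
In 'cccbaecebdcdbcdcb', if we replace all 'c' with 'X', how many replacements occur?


re.sub('c', 'X', text) replaces every occurrence of 'c' with 'X'.
Text: 'cccbaecebdcdbcdcb'
Scanning for 'c':
  pos 0: 'c' -> replacement #1
  pos 1: 'c' -> replacement #2
  pos 2: 'c' -> replacement #3
  pos 6: 'c' -> replacement #4
  pos 10: 'c' -> replacement #5
  pos 13: 'c' -> replacement #6
  pos 15: 'c' -> replacement #7
Total replacements: 7

7


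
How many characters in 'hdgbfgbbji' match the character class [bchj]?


Character class [bchj] matches any of: {b, c, h, j}
Scanning string 'hdgbfgbbji' character by character:
  pos 0: 'h' -> MATCH
  pos 1: 'd' -> no
  pos 2: 'g' -> no
  pos 3: 'b' -> MATCH
  pos 4: 'f' -> no
  pos 5: 'g' -> no
  pos 6: 'b' -> MATCH
  pos 7: 'b' -> MATCH
  pos 8: 'j' -> MATCH
  pos 9: 'i' -> no
Total matches: 5

5


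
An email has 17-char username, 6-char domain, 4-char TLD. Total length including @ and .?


An email address has format: username@domain.tld
Username length: 17
'@' character: 1
Domain length: 6
'.' character: 1
TLD length: 4
Total = 17 + 1 + 6 + 1 + 4 = 29

29


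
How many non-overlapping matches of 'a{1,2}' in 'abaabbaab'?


Pattern 'a{1,2}' matches between 1 and 2 consecutive a's (greedy).
String: 'abaabbaab'
Finding runs of a's and applying greedy matching:
  Run at pos 0: 'a' (length 1)
  Run at pos 2: 'aa' (length 2)
  Run at pos 6: 'aa' (length 2)
Matches: ['a', 'aa', 'aa']
Count: 3

3


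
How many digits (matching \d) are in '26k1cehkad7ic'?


\d matches any digit 0-9.
Scanning '26k1cehkad7ic':
  pos 0: '2' -> DIGIT
  pos 1: '6' -> DIGIT
  pos 3: '1' -> DIGIT
  pos 10: '7' -> DIGIT
Digits found: ['2', '6', '1', '7']
Total: 4

4


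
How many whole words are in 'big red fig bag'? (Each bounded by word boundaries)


Word boundaries (\b) mark the start/end of each word.
Text: 'big red fig bag'
Splitting by whitespace:
  Word 1: 'big'
  Word 2: 'red'
  Word 3: 'fig'
  Word 4: 'bag'
Total whole words: 4

4


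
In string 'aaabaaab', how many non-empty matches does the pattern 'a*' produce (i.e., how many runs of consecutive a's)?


Pattern 'a*' matches zero or more a's. We want non-empty runs of consecutive a's.
String: 'aaabaaab'
Walking through the string to find runs of a's:
  Run 1: positions 0-2 -> 'aaa'
  Run 2: positions 4-6 -> 'aaa'
Non-empty runs found: ['aaa', 'aaa']
Count: 2

2


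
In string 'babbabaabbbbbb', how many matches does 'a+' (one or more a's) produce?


Pattern 'a+' matches one or more consecutive a's.
String: 'babbabaabbbbbb'
Scanning for runs of a:
  Match 1: 'a' (length 1)
  Match 2: 'a' (length 1)
  Match 3: 'aa' (length 2)
Total matches: 3

3


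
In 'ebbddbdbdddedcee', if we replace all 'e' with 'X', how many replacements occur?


re.sub('e', 'X', text) replaces every occurrence of 'e' with 'X'.
Text: 'ebbddbdbdddedcee'
Scanning for 'e':
  pos 0: 'e' -> replacement #1
  pos 11: 'e' -> replacement #2
  pos 14: 'e' -> replacement #3
  pos 15: 'e' -> replacement #4
Total replacements: 4

4


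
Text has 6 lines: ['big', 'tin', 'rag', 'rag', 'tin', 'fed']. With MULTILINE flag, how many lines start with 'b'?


With MULTILINE flag, ^ matches the start of each line.
Lines: ['big', 'tin', 'rag', 'rag', 'tin', 'fed']
Checking which lines start with 'b':
  Line 1: 'big' -> MATCH
  Line 2: 'tin' -> no
  Line 3: 'rag' -> no
  Line 4: 'rag' -> no
  Line 5: 'tin' -> no
  Line 6: 'fed' -> no
Matching lines: ['big']
Count: 1

1


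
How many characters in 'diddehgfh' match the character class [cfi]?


Character class [cfi] matches any of: {c, f, i}
Scanning string 'diddehgfh' character by character:
  pos 0: 'd' -> no
  pos 1: 'i' -> MATCH
  pos 2: 'd' -> no
  pos 3: 'd' -> no
  pos 4: 'e' -> no
  pos 5: 'h' -> no
  pos 6: 'g' -> no
  pos 7: 'f' -> MATCH
  pos 8: 'h' -> no
Total matches: 2

2


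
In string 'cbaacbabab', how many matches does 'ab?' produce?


Pattern 'ab?' matches 'a' optionally followed by 'b'.
String: 'cbaacbabab'
Scanning left to right for 'a' then checking next char:
  Match 1: 'a' (a not followed by b)
  Match 2: 'a' (a not followed by b)
  Match 3: 'ab' (a followed by b)
  Match 4: 'ab' (a followed by b)
Total matches: 4

4


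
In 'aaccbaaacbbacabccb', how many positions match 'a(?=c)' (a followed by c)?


Lookahead 'a(?=c)' matches 'a' only when followed by 'c'.
String: 'aaccbaaacbbacabccb'
Checking each position where char is 'a':
  pos 0: 'a' -> no (next='a')
  pos 1: 'a' -> MATCH (next='c')
  pos 5: 'a' -> no (next='a')
  pos 6: 'a' -> no (next='a')
  pos 7: 'a' -> MATCH (next='c')
  pos 11: 'a' -> MATCH (next='c')
  pos 13: 'a' -> no (next='b')
Matching positions: [1, 7, 11]
Count: 3

3


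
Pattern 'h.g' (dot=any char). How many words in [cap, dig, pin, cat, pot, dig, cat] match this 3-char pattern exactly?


Pattern 'h.g' means: starts with 'h', any single char, ends with 'g'.
Checking each word (must be exactly 3 chars):
  'cap' (len=3): no
  'dig' (len=3): no
  'pin' (len=3): no
  'cat' (len=3): no
  'pot' (len=3): no
  'dig' (len=3): no
  'cat' (len=3): no
Matching words: []
Total: 0

0


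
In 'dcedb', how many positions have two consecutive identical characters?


Looking for consecutive identical characters in 'dcedb':
  pos 0-1: 'd' vs 'c' -> different
  pos 1-2: 'c' vs 'e' -> different
  pos 2-3: 'e' vs 'd' -> different
  pos 3-4: 'd' vs 'b' -> different
Consecutive identical pairs: []
Count: 0

0


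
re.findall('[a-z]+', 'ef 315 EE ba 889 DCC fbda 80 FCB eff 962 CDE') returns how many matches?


Pattern '[a-z]+' finds one or more lowercase letters.
Text: 'ef 315 EE ba 889 DCC fbda 80 FCB eff 962 CDE'
Scanning for matches:
  Match 1: 'ef'
  Match 2: 'ba'
  Match 3: 'fbda'
  Match 4: 'eff'
Total matches: 4

4


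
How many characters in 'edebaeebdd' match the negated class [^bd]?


Negated class [^bd] matches any char NOT in {b, d}
Scanning 'edebaeebdd':
  pos 0: 'e' -> MATCH
  pos 1: 'd' -> no (excluded)
  pos 2: 'e' -> MATCH
  pos 3: 'b' -> no (excluded)
  pos 4: 'a' -> MATCH
  pos 5: 'e' -> MATCH
  pos 6: 'e' -> MATCH
  pos 7: 'b' -> no (excluded)
  pos 8: 'd' -> no (excluded)
  pos 9: 'd' -> no (excluded)
Total matches: 5

5


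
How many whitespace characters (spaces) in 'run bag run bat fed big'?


\s matches whitespace characters (spaces, tabs, etc.).
Text: 'run bag run bat fed big'
This text has 6 words separated by spaces.
Number of spaces = number of words - 1 = 6 - 1 = 5

5


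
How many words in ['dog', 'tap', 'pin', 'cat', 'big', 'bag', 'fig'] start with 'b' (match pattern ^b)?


Pattern ^b anchors to start of word. Check which words begin with 'b':
  'dog' -> no
  'tap' -> no
  'pin' -> no
  'cat' -> no
  'big' -> MATCH (starts with 'b')
  'bag' -> MATCH (starts with 'b')
  'fig' -> no
Matching words: ['big', 'bag']
Count: 2

2


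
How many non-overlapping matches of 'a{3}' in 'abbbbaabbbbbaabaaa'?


Pattern 'a{3}' matches exactly 3 consecutive a's (greedy, non-overlapping).
String: 'abbbbaabbbbbaabaaa'
Scanning for runs of a's:
  Run at pos 0: 'a' (length 1) -> 0 match(es)
  Run at pos 5: 'aa' (length 2) -> 0 match(es)
  Run at pos 12: 'aa' (length 2) -> 0 match(es)
  Run at pos 15: 'aaa' (length 3) -> 1 match(es)
Matches found: ['aaa']
Total: 1

1


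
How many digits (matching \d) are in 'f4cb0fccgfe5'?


\d matches any digit 0-9.
Scanning 'f4cb0fccgfe5':
  pos 1: '4' -> DIGIT
  pos 4: '0' -> DIGIT
  pos 11: '5' -> DIGIT
Digits found: ['4', '0', '5']
Total: 3

3


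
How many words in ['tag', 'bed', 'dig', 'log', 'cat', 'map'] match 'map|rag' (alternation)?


Alternation 'map|rag' matches either 'map' or 'rag'.
Checking each word:
  'tag' -> no
  'bed' -> no
  'dig' -> no
  'log' -> no
  'cat' -> no
  'map' -> MATCH
Matches: ['map']
Count: 1

1


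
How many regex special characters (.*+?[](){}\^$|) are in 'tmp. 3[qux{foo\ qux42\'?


Regex special characters are: . * + ? [ ] ( ) { } \ ^ $ |
Scanning 'tmp. 3[qux{foo\ qux42\':
  pos 3: '.' -> SPECIAL
  pos 6: '[' -> SPECIAL
  pos 10: '{' -> SPECIAL
  pos 14: '\' -> SPECIAL
  pos 21: '\' -> SPECIAL
Special chars found: ['.', '[', '{', '\\', '\\']
Total: 5

5


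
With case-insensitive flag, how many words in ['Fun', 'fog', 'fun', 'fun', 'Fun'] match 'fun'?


Case-insensitive matching: compare each word's lowercase form to 'fun'.
  'Fun' -> lower='fun' -> MATCH
  'fog' -> lower='fog' -> no
  'fun' -> lower='fun' -> MATCH
  'fun' -> lower='fun' -> MATCH
  'Fun' -> lower='fun' -> MATCH
Matches: ['Fun', 'fun', 'fun', 'Fun']
Count: 4

4


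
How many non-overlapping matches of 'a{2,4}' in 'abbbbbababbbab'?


Pattern 'a{2,4}' matches between 2 and 4 consecutive a's (greedy).
String: 'abbbbbababbbab'
Finding runs of a's and applying greedy matching:
  Run at pos 0: 'a' (length 1)
  Run at pos 6: 'a' (length 1)
  Run at pos 8: 'a' (length 1)
  Run at pos 12: 'a' (length 1)
Matches: []
Count: 0

0


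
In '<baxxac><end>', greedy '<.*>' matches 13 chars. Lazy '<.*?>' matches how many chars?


Greedy '<.*>' tries to match as MUCH as possible.
Lazy '<.*?>' tries to match as LITTLE as possible.

String: '<baxxac><end>'
Greedy '<.*>' starts at first '<' and extends to the LAST '>': '<baxxac><end>' (13 chars)
Lazy '<.*?>' starts at first '<' and stops at the FIRST '>': '<baxxac>' (8 chars)

8


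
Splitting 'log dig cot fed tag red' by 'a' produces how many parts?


Splitting by 'a' breaks the string at each occurrence of the separator.
Text: 'log dig cot fed tag red'
Parts after split:
  Part 1: 'log dig cot fed t'
  Part 2: 'g red'
Total parts: 2

2


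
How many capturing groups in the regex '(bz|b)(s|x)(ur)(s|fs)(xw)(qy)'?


To count capturing groups, count each '(' that starts a group.
Pattern: '(bz|b)(s|x)(ur)(s|fs)(xw)(qy)'
Walking through the pattern:
  Position 0: '(' -> group #1
  Position 6: '(' -> group #2
  Position 11: '(' -> group #3
  Position 15: '(' -> group #4
  Position 21: '(' -> group #5
  Position 25: '(' -> group #6
Total capturing groups: 6

6


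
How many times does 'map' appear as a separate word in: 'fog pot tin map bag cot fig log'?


Scanning each word for exact match 'map':
  Word 1: 'fog' -> no
  Word 2: 'pot' -> no
  Word 3: 'tin' -> no
  Word 4: 'map' -> MATCH
  Word 5: 'bag' -> no
  Word 6: 'cot' -> no
  Word 7: 'fig' -> no
  Word 8: 'log' -> no
Total matches: 1

1


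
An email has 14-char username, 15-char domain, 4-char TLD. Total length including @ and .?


An email address has format: username@domain.tld
Username length: 14
'@' character: 1
Domain length: 15
'.' character: 1
TLD length: 4
Total = 14 + 1 + 15 + 1 + 4 = 35

35


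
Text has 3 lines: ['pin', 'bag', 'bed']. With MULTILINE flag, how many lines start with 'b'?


With MULTILINE flag, ^ matches the start of each line.
Lines: ['pin', 'bag', 'bed']
Checking which lines start with 'b':
  Line 1: 'pin' -> no
  Line 2: 'bag' -> MATCH
  Line 3: 'bed' -> MATCH
Matching lines: ['bag', 'bed']
Count: 2

2


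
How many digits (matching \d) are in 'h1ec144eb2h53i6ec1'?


\d matches any digit 0-9.
Scanning 'h1ec144eb2h53i6ec1':
  pos 1: '1' -> DIGIT
  pos 4: '1' -> DIGIT
  pos 5: '4' -> DIGIT
  pos 6: '4' -> DIGIT
  pos 9: '2' -> DIGIT
  pos 11: '5' -> DIGIT
  pos 12: '3' -> DIGIT
  pos 14: '6' -> DIGIT
  pos 17: '1' -> DIGIT
Digits found: ['1', '1', '4', '4', '2', '5', '3', '6', '1']
Total: 9

9


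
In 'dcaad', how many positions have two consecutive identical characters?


Looking for consecutive identical characters in 'dcaad':
  pos 0-1: 'd' vs 'c' -> different
  pos 1-2: 'c' vs 'a' -> different
  pos 2-3: 'a' vs 'a' -> MATCH ('aa')
  pos 3-4: 'a' vs 'd' -> different
Consecutive identical pairs: ['aa']
Count: 1

1


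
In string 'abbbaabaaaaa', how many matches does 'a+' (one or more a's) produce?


Pattern 'a+' matches one or more consecutive a's.
String: 'abbbaabaaaaa'
Scanning for runs of a:
  Match 1: 'a' (length 1)
  Match 2: 'aa' (length 2)
  Match 3: 'aaaaa' (length 5)
Total matches: 3

3


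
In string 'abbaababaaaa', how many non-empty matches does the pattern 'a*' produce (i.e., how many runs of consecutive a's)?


Pattern 'a*' matches zero or more a's. We want non-empty runs of consecutive a's.
String: 'abbaababaaaa'
Walking through the string to find runs of a's:
  Run 1: positions 0-0 -> 'a'
  Run 2: positions 3-4 -> 'aa'
  Run 3: positions 6-6 -> 'a'
  Run 4: positions 8-11 -> 'aaaa'
Non-empty runs found: ['a', 'aa', 'a', 'aaaa']
Count: 4

4


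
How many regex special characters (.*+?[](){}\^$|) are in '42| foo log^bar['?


Regex special characters are: . * + ? [ ] ( ) { } \ ^ $ |
Scanning '42| foo log^bar[':
  pos 2: '|' -> SPECIAL
  pos 11: '^' -> SPECIAL
  pos 15: '[' -> SPECIAL
Special chars found: ['|', '^', '[']
Total: 3

3


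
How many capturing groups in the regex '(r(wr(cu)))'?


To count capturing groups, count each '(' that starts a group.
Pattern: '(r(wr(cu)))'
Walking through the pattern:
  Position 0: '(' -> group #1
  Position 2: '(' -> group #2
  Position 5: '(' -> group #3
Total capturing groups: 3

3


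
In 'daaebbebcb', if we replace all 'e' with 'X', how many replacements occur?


re.sub('e', 'X', text) replaces every occurrence of 'e' with 'X'.
Text: 'daaebbebcb'
Scanning for 'e':
  pos 3: 'e' -> replacement #1
  pos 6: 'e' -> replacement #2
Total replacements: 2

2


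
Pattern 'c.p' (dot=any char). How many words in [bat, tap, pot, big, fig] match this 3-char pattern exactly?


Pattern 'c.p' means: starts with 'c', any single char, ends with 'p'.
Checking each word (must be exactly 3 chars):
  'bat' (len=3): no
  'tap' (len=3): no
  'pot' (len=3): no
  'big' (len=3): no
  'fig' (len=3): no
Matching words: []
Total: 0

0


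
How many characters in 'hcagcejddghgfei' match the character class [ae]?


Character class [ae] matches any of: {a, e}
Scanning string 'hcagcejddghgfei' character by character:
  pos 0: 'h' -> no
  pos 1: 'c' -> no
  pos 2: 'a' -> MATCH
  pos 3: 'g' -> no
  pos 4: 'c' -> no
  pos 5: 'e' -> MATCH
  pos 6: 'j' -> no
  pos 7: 'd' -> no
  pos 8: 'd' -> no
  pos 9: 'g' -> no
  pos 10: 'h' -> no
  pos 11: 'g' -> no
  pos 12: 'f' -> no
  pos 13: 'e' -> MATCH
  pos 14: 'i' -> no
Total matches: 3

3


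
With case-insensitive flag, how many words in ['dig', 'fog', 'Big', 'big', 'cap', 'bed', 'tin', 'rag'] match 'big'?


Case-insensitive matching: compare each word's lowercase form to 'big'.
  'dig' -> lower='dig' -> no
  'fog' -> lower='fog' -> no
  'Big' -> lower='big' -> MATCH
  'big' -> lower='big' -> MATCH
  'cap' -> lower='cap' -> no
  'bed' -> lower='bed' -> no
  'tin' -> lower='tin' -> no
  'rag' -> lower='rag' -> no
Matches: ['Big', 'big']
Count: 2

2


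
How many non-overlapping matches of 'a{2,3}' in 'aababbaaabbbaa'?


Pattern 'a{2,3}' matches between 2 and 3 consecutive a's (greedy).
String: 'aababbaaabbbaa'
Finding runs of a's and applying greedy matching:
  Run at pos 0: 'aa' (length 2)
  Run at pos 3: 'a' (length 1)
  Run at pos 6: 'aaa' (length 3)
  Run at pos 12: 'aa' (length 2)
Matches: ['aa', 'aaa', 'aa']
Count: 3

3


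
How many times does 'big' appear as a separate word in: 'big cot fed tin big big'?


Scanning each word for exact match 'big':
  Word 1: 'big' -> MATCH
  Word 2: 'cot' -> no
  Word 3: 'fed' -> no
  Word 4: 'tin' -> no
  Word 5: 'big' -> MATCH
  Word 6: 'big' -> MATCH
Total matches: 3

3


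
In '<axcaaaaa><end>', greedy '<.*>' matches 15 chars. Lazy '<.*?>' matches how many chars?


Greedy '<.*>' tries to match as MUCH as possible.
Lazy '<.*?>' tries to match as LITTLE as possible.

String: '<axcaaaaa><end>'
Greedy '<.*>' starts at first '<' and extends to the LAST '>': '<axcaaaaa><end>' (15 chars)
Lazy '<.*?>' starts at first '<' and stops at the FIRST '>': '<axcaaaaa>' (10 chars)

10


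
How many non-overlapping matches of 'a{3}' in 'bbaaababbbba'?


Pattern 'a{3}' matches exactly 3 consecutive a's (greedy, non-overlapping).
String: 'bbaaababbbba'
Scanning for runs of a's:
  Run at pos 2: 'aaa' (length 3) -> 1 match(es)
  Run at pos 6: 'a' (length 1) -> 0 match(es)
  Run at pos 11: 'a' (length 1) -> 0 match(es)
Matches found: ['aaa']
Total: 1

1


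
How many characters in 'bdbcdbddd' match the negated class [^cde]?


Negated class [^cde] matches any char NOT in {c, d, e}
Scanning 'bdbcdbddd':
  pos 0: 'b' -> MATCH
  pos 1: 'd' -> no (excluded)
  pos 2: 'b' -> MATCH
  pos 3: 'c' -> no (excluded)
  pos 4: 'd' -> no (excluded)
  pos 5: 'b' -> MATCH
  pos 6: 'd' -> no (excluded)
  pos 7: 'd' -> no (excluded)
  pos 8: 'd' -> no (excluded)
Total matches: 3

3


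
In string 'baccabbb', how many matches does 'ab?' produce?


Pattern 'ab?' matches 'a' optionally followed by 'b'.
String: 'baccabbb'
Scanning left to right for 'a' then checking next char:
  Match 1: 'a' (a not followed by b)
  Match 2: 'ab' (a followed by b)
Total matches: 2

2


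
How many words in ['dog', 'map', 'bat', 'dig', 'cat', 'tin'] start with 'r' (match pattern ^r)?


Pattern ^r anchors to start of word. Check which words begin with 'r':
  'dog' -> no
  'map' -> no
  'bat' -> no
  'dig' -> no
  'cat' -> no
  'tin' -> no
Matching words: []
Count: 0

0


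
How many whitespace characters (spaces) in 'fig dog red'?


\s matches whitespace characters (spaces, tabs, etc.).
Text: 'fig dog red'
This text has 3 words separated by spaces.
Number of spaces = number of words - 1 = 3 - 1 = 2

2


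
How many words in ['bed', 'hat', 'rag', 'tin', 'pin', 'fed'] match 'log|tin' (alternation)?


Alternation 'log|tin' matches either 'log' or 'tin'.
Checking each word:
  'bed' -> no
  'hat' -> no
  'rag' -> no
  'tin' -> MATCH
  'pin' -> no
  'fed' -> no
Matches: ['tin']
Count: 1

1


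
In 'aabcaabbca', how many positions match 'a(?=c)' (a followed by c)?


Lookahead 'a(?=c)' matches 'a' only when followed by 'c'.
String: 'aabcaabbca'
Checking each position where char is 'a':
  pos 0: 'a' -> no (next='a')
  pos 1: 'a' -> no (next='b')
  pos 4: 'a' -> no (next='a')
  pos 5: 'a' -> no (next='b')
Matching positions: []
Count: 0

0


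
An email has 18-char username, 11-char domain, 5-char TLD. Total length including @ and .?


An email address has format: username@domain.tld
Username length: 18
'@' character: 1
Domain length: 11
'.' character: 1
TLD length: 5
Total = 18 + 1 + 11 + 1 + 5 = 36

36


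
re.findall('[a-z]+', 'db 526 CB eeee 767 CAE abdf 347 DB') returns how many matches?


Pattern '[a-z]+' finds one or more lowercase letters.
Text: 'db 526 CB eeee 767 CAE abdf 347 DB'
Scanning for matches:
  Match 1: 'db'
  Match 2: 'eeee'
  Match 3: 'abdf'
Total matches: 3

3


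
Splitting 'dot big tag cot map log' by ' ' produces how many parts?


Splitting by ' ' breaks the string at each occurrence of the separator.
Text: 'dot big tag cot map log'
Parts after split:
  Part 1: 'dot'
  Part 2: 'big'
  Part 3: 'tag'
  Part 4: 'cot'
  Part 5: 'map'
  Part 6: 'log'
Total parts: 6

6


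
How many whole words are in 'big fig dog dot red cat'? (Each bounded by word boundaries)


Word boundaries (\b) mark the start/end of each word.
Text: 'big fig dog dot red cat'
Splitting by whitespace:
  Word 1: 'big'
  Word 2: 'fig'
  Word 3: 'dog'
  Word 4: 'dot'
  Word 5: 'red'
  Word 6: 'cat'
Total whole words: 6

6


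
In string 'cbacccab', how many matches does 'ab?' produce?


Pattern 'ab?' matches 'a' optionally followed by 'b'.
String: 'cbacccab'
Scanning left to right for 'a' then checking next char:
  Match 1: 'a' (a not followed by b)
  Match 2: 'ab' (a followed by b)
Total matches: 2

2


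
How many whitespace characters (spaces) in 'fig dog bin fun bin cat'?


\s matches whitespace characters (spaces, tabs, etc.).
Text: 'fig dog bin fun bin cat'
This text has 6 words separated by spaces.
Number of spaces = number of words - 1 = 6 - 1 = 5

5


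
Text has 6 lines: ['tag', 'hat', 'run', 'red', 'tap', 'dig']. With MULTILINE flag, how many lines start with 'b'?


With MULTILINE flag, ^ matches the start of each line.
Lines: ['tag', 'hat', 'run', 'red', 'tap', 'dig']
Checking which lines start with 'b':
  Line 1: 'tag' -> no
  Line 2: 'hat' -> no
  Line 3: 'run' -> no
  Line 4: 'red' -> no
  Line 5: 'tap' -> no
  Line 6: 'dig' -> no
Matching lines: []
Count: 0

0


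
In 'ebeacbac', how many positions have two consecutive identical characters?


Looking for consecutive identical characters in 'ebeacbac':
  pos 0-1: 'e' vs 'b' -> different
  pos 1-2: 'b' vs 'e' -> different
  pos 2-3: 'e' vs 'a' -> different
  pos 3-4: 'a' vs 'c' -> different
  pos 4-5: 'c' vs 'b' -> different
  pos 5-6: 'b' vs 'a' -> different
  pos 6-7: 'a' vs 'c' -> different
Consecutive identical pairs: []
Count: 0

0


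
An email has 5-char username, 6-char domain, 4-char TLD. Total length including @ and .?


An email address has format: username@domain.tld
Username length: 5
'@' character: 1
Domain length: 6
'.' character: 1
TLD length: 4
Total = 5 + 1 + 6 + 1 + 4 = 17

17


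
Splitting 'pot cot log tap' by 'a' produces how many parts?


Splitting by 'a' breaks the string at each occurrence of the separator.
Text: 'pot cot log tap'
Parts after split:
  Part 1: 'pot cot log t'
  Part 2: 'p'
Total parts: 2

2


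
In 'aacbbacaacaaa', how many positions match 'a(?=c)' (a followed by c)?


Lookahead 'a(?=c)' matches 'a' only when followed by 'c'.
String: 'aacbbacaacaaa'
Checking each position where char is 'a':
  pos 0: 'a' -> no (next='a')
  pos 1: 'a' -> MATCH (next='c')
  pos 5: 'a' -> MATCH (next='c')
  pos 7: 'a' -> no (next='a')
  pos 8: 'a' -> MATCH (next='c')
  pos 10: 'a' -> no (next='a')
  pos 11: 'a' -> no (next='a')
Matching positions: [1, 5, 8]
Count: 3

3


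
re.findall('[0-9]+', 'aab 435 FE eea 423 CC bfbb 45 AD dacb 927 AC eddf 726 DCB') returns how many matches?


Pattern '[0-9]+' finds one or more digits.
Text: 'aab 435 FE eea 423 CC bfbb 45 AD dacb 927 AC eddf 726 DCB'
Scanning for matches:
  Match 1: '435'
  Match 2: '423'
  Match 3: '45'
  Match 4: '927'
  Match 5: '726'
Total matches: 5

5


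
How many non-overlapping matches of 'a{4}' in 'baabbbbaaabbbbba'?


Pattern 'a{4}' matches exactly 4 consecutive a's (greedy, non-overlapping).
String: 'baabbbbaaabbbbba'
Scanning for runs of a's:
  Run at pos 1: 'aa' (length 2) -> 0 match(es)
  Run at pos 7: 'aaa' (length 3) -> 0 match(es)
  Run at pos 15: 'a' (length 1) -> 0 match(es)
Matches found: []
Total: 0

0


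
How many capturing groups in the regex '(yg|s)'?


To count capturing groups, count each '(' that starts a group.
Pattern: '(yg|s)'
Walking through the pattern:
  Position 0: '(' -> group #1
Total capturing groups: 1

1


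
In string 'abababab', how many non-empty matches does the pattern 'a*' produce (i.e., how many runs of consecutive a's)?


Pattern 'a*' matches zero or more a's. We want non-empty runs of consecutive a's.
String: 'abababab'
Walking through the string to find runs of a's:
  Run 1: positions 0-0 -> 'a'
  Run 2: positions 2-2 -> 'a'
  Run 3: positions 4-4 -> 'a'
  Run 4: positions 6-6 -> 'a'
Non-empty runs found: ['a', 'a', 'a', 'a']
Count: 4

4


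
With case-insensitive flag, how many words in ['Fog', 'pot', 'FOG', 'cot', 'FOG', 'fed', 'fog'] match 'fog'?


Case-insensitive matching: compare each word's lowercase form to 'fog'.
  'Fog' -> lower='fog' -> MATCH
  'pot' -> lower='pot' -> no
  'FOG' -> lower='fog' -> MATCH
  'cot' -> lower='cot' -> no
  'FOG' -> lower='fog' -> MATCH
  'fed' -> lower='fed' -> no
  'fog' -> lower='fog' -> MATCH
Matches: ['Fog', 'FOG', 'FOG', 'fog']
Count: 4

4


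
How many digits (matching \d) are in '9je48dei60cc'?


\d matches any digit 0-9.
Scanning '9je48dei60cc':
  pos 0: '9' -> DIGIT
  pos 3: '4' -> DIGIT
  pos 4: '8' -> DIGIT
  pos 8: '6' -> DIGIT
  pos 9: '0' -> DIGIT
Digits found: ['9', '4', '8', '6', '0']
Total: 5

5


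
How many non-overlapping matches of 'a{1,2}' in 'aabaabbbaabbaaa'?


Pattern 'a{1,2}' matches between 1 and 2 consecutive a's (greedy).
String: 'aabaabbbaabbaaa'
Finding runs of a's and applying greedy matching:
  Run at pos 0: 'aa' (length 2)
  Run at pos 3: 'aa' (length 2)
  Run at pos 8: 'aa' (length 2)
  Run at pos 12: 'aaa' (length 3)
Matches: ['aa', 'aa', 'aa', 'aa', 'a']
Count: 5

5


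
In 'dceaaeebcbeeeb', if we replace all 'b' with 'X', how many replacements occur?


re.sub('b', 'X', text) replaces every occurrence of 'b' with 'X'.
Text: 'dceaaeebcbeeeb'
Scanning for 'b':
  pos 7: 'b' -> replacement #1
  pos 9: 'b' -> replacement #2
  pos 13: 'b' -> replacement #3
Total replacements: 3

3


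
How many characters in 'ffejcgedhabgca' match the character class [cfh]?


Character class [cfh] matches any of: {c, f, h}
Scanning string 'ffejcgedhabgca' character by character:
  pos 0: 'f' -> MATCH
  pos 1: 'f' -> MATCH
  pos 2: 'e' -> no
  pos 3: 'j' -> no
  pos 4: 'c' -> MATCH
  pos 5: 'g' -> no
  pos 6: 'e' -> no
  pos 7: 'd' -> no
  pos 8: 'h' -> MATCH
  pos 9: 'a' -> no
  pos 10: 'b' -> no
  pos 11: 'g' -> no
  pos 12: 'c' -> MATCH
  pos 13: 'a' -> no
Total matches: 5

5


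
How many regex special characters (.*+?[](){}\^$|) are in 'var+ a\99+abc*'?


Regex special characters are: . * + ? [ ] ( ) { } \ ^ $ |
Scanning 'var+ a\99+abc*':
  pos 3: '+' -> SPECIAL
  pos 6: '\' -> SPECIAL
  pos 9: '+' -> SPECIAL
  pos 13: '*' -> SPECIAL
Special chars found: ['+', '\\', '+', '*']
Total: 4

4


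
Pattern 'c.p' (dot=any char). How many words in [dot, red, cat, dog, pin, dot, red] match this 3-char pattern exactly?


Pattern 'c.p' means: starts with 'c', any single char, ends with 'p'.
Checking each word (must be exactly 3 chars):
  'dot' (len=3): no
  'red' (len=3): no
  'cat' (len=3): no
  'dog' (len=3): no
  'pin' (len=3): no
  'dot' (len=3): no
  'red' (len=3): no
Matching words: []
Total: 0

0


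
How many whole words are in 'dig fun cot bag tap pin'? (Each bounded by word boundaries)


Word boundaries (\b) mark the start/end of each word.
Text: 'dig fun cot bag tap pin'
Splitting by whitespace:
  Word 1: 'dig'
  Word 2: 'fun'
  Word 3: 'cot'
  Word 4: 'bag'
  Word 5: 'tap'
  Word 6: 'pin'
Total whole words: 6

6


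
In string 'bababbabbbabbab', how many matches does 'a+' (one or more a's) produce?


Pattern 'a+' matches one or more consecutive a's.
String: 'bababbabbbabbab'
Scanning for runs of a:
  Match 1: 'a' (length 1)
  Match 2: 'a' (length 1)
  Match 3: 'a' (length 1)
  Match 4: 'a' (length 1)
  Match 5: 'a' (length 1)
Total matches: 5

5


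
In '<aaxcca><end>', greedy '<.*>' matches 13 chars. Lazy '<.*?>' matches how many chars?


Greedy '<.*>' tries to match as MUCH as possible.
Lazy '<.*?>' tries to match as LITTLE as possible.

String: '<aaxcca><end>'
Greedy '<.*>' starts at first '<' and extends to the LAST '>': '<aaxcca><end>' (13 chars)
Lazy '<.*?>' starts at first '<' and stops at the FIRST '>': '<aaxcca>' (8 chars)

8


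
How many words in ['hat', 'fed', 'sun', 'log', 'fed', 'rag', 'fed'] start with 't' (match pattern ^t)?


Pattern ^t anchors to start of word. Check which words begin with 't':
  'hat' -> no
  'fed' -> no
  'sun' -> no
  'log' -> no
  'fed' -> no
  'rag' -> no
  'fed' -> no
Matching words: []
Count: 0

0


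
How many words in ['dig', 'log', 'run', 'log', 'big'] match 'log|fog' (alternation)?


Alternation 'log|fog' matches either 'log' or 'fog'.
Checking each word:
  'dig' -> no
  'log' -> MATCH
  'run' -> no
  'log' -> MATCH
  'big' -> no
Matches: ['log', 'log']
Count: 2

2


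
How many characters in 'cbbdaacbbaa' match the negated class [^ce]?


Negated class [^ce] matches any char NOT in {c, e}
Scanning 'cbbdaacbbaa':
  pos 0: 'c' -> no (excluded)
  pos 1: 'b' -> MATCH
  pos 2: 'b' -> MATCH
  pos 3: 'd' -> MATCH
  pos 4: 'a' -> MATCH
  pos 5: 'a' -> MATCH
  pos 6: 'c' -> no (excluded)
  pos 7: 'b' -> MATCH
  pos 8: 'b' -> MATCH
  pos 9: 'a' -> MATCH
  pos 10: 'a' -> MATCH
Total matches: 9

9


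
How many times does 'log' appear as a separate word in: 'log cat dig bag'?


Scanning each word for exact match 'log':
  Word 1: 'log' -> MATCH
  Word 2: 'cat' -> no
  Word 3: 'dig' -> no
  Word 4: 'bag' -> no
Total matches: 1

1


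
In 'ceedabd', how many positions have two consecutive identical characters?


Looking for consecutive identical characters in 'ceedabd':
  pos 0-1: 'c' vs 'e' -> different
  pos 1-2: 'e' vs 'e' -> MATCH ('ee')
  pos 2-3: 'e' vs 'd' -> different
  pos 3-4: 'd' vs 'a' -> different
  pos 4-5: 'a' vs 'b' -> different
  pos 5-6: 'b' vs 'd' -> different
Consecutive identical pairs: ['ee']
Count: 1

1


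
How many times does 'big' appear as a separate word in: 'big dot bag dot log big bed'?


Scanning each word for exact match 'big':
  Word 1: 'big' -> MATCH
  Word 2: 'dot' -> no
  Word 3: 'bag' -> no
  Word 4: 'dot' -> no
  Word 5: 'log' -> no
  Word 6: 'big' -> MATCH
  Word 7: 'bed' -> no
Total matches: 2

2


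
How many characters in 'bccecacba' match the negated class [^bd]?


Negated class [^bd] matches any char NOT in {b, d}
Scanning 'bccecacba':
  pos 0: 'b' -> no (excluded)
  pos 1: 'c' -> MATCH
  pos 2: 'c' -> MATCH
  pos 3: 'e' -> MATCH
  pos 4: 'c' -> MATCH
  pos 5: 'a' -> MATCH
  pos 6: 'c' -> MATCH
  pos 7: 'b' -> no (excluded)
  pos 8: 'a' -> MATCH
Total matches: 7

7


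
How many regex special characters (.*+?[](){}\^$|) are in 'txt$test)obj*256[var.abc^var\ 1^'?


Regex special characters are: . * + ? [ ] ( ) { } \ ^ $ |
Scanning 'txt$test)obj*256[var.abc^var\ 1^':
  pos 3: '$' -> SPECIAL
  pos 8: ')' -> SPECIAL
  pos 12: '*' -> SPECIAL
  pos 16: '[' -> SPECIAL
  pos 20: '.' -> SPECIAL
  pos 24: '^' -> SPECIAL
  pos 28: '\' -> SPECIAL
  pos 31: '^' -> SPECIAL
Special chars found: ['$', ')', '*', '[', '.', '^', '\\', '^']
Total: 8

8


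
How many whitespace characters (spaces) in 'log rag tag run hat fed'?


\s matches whitespace characters (spaces, tabs, etc.).
Text: 'log rag tag run hat fed'
This text has 6 words separated by spaces.
Number of spaces = number of words - 1 = 6 - 1 = 5

5


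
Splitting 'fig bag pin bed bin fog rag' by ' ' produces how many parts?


Splitting by ' ' breaks the string at each occurrence of the separator.
Text: 'fig bag pin bed bin fog rag'
Parts after split:
  Part 1: 'fig'
  Part 2: 'bag'
  Part 3: 'pin'
  Part 4: 'bed'
  Part 5: 'bin'
  Part 6: 'fog'
  Part 7: 'rag'
Total parts: 7

7


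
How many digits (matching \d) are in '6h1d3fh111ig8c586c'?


\d matches any digit 0-9.
Scanning '6h1d3fh111ig8c586c':
  pos 0: '6' -> DIGIT
  pos 2: '1' -> DIGIT
  pos 4: '3' -> DIGIT
  pos 7: '1' -> DIGIT
  pos 8: '1' -> DIGIT
  pos 9: '1' -> DIGIT
  pos 12: '8' -> DIGIT
  pos 14: '5' -> DIGIT
  pos 15: '8' -> DIGIT
  pos 16: '6' -> DIGIT
Digits found: ['6', '1', '3', '1', '1', '1', '8', '5', '8', '6']
Total: 10

10


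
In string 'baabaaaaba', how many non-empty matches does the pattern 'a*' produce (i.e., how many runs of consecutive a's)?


Pattern 'a*' matches zero or more a's. We want non-empty runs of consecutive a's.
String: 'baabaaaaba'
Walking through the string to find runs of a's:
  Run 1: positions 1-2 -> 'aa'
  Run 2: positions 4-7 -> 'aaaa'
  Run 3: positions 9-9 -> 'a'
Non-empty runs found: ['aa', 'aaaa', 'a']
Count: 3

3


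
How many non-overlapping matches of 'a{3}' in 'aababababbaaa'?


Pattern 'a{3}' matches exactly 3 consecutive a's (greedy, non-overlapping).
String: 'aababababbaaa'
Scanning for runs of a's:
  Run at pos 0: 'aa' (length 2) -> 0 match(es)
  Run at pos 3: 'a' (length 1) -> 0 match(es)
  Run at pos 5: 'a' (length 1) -> 0 match(es)
  Run at pos 7: 'a' (length 1) -> 0 match(es)
  Run at pos 10: 'aaa' (length 3) -> 1 match(es)
Matches found: ['aaa']
Total: 1

1


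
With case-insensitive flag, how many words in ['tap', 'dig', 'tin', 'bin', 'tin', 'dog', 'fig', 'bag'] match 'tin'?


Case-insensitive matching: compare each word's lowercase form to 'tin'.
  'tap' -> lower='tap' -> no
  'dig' -> lower='dig' -> no
  'tin' -> lower='tin' -> MATCH
  'bin' -> lower='bin' -> no
  'tin' -> lower='tin' -> MATCH
  'dog' -> lower='dog' -> no
  'fig' -> lower='fig' -> no
  'bag' -> lower='bag' -> no
Matches: ['tin', 'tin']
Count: 2

2


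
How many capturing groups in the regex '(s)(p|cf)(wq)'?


To count capturing groups, count each '(' that starts a group.
Pattern: '(s)(p|cf)(wq)'
Walking through the pattern:
  Position 0: '(' -> group #1
  Position 3: '(' -> group #2
  Position 9: '(' -> group #3
Total capturing groups: 3

3


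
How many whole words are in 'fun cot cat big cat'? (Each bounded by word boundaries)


Word boundaries (\b) mark the start/end of each word.
Text: 'fun cot cat big cat'
Splitting by whitespace:
  Word 1: 'fun'
  Word 2: 'cot'
  Word 3: 'cat'
  Word 4: 'big'
  Word 5: 'cat'
Total whole words: 5

5


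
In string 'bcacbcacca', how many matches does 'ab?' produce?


Pattern 'ab?' matches 'a' optionally followed by 'b'.
String: 'bcacbcacca'
Scanning left to right for 'a' then checking next char:
  Match 1: 'a' (a not followed by b)
  Match 2: 'a' (a not followed by b)
  Match 3: 'a' (a not followed by b)
Total matches: 3

3


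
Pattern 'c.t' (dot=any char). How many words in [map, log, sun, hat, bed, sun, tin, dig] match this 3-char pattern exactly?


Pattern 'c.t' means: starts with 'c', any single char, ends with 't'.
Checking each word (must be exactly 3 chars):
  'map' (len=3): no
  'log' (len=3): no
  'sun' (len=3): no
  'hat' (len=3): no
  'bed' (len=3): no
  'sun' (len=3): no
  'tin' (len=3): no
  'dig' (len=3): no
Matching words: []
Total: 0

0


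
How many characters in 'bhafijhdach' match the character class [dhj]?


Character class [dhj] matches any of: {d, h, j}
Scanning string 'bhafijhdach' character by character:
  pos 0: 'b' -> no
  pos 1: 'h' -> MATCH
  pos 2: 'a' -> no
  pos 3: 'f' -> no
  pos 4: 'i' -> no
  pos 5: 'j' -> MATCH
  pos 6: 'h' -> MATCH
  pos 7: 'd' -> MATCH
  pos 8: 'a' -> no
  pos 9: 'c' -> no
  pos 10: 'h' -> MATCH
Total matches: 5

5


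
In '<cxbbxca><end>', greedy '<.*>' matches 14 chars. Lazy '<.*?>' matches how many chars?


Greedy '<.*>' tries to match as MUCH as possible.
Lazy '<.*?>' tries to match as LITTLE as possible.

String: '<cxbbxca><end>'
Greedy '<.*>' starts at first '<' and extends to the LAST '>': '<cxbbxca><end>' (14 chars)
Lazy '<.*?>' starts at first '<' and stops at the FIRST '>': '<cxbbxca>' (9 chars)

9


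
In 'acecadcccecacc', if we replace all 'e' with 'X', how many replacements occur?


re.sub('e', 'X', text) replaces every occurrence of 'e' with 'X'.
Text: 'acecadcccecacc'
Scanning for 'e':
  pos 2: 'e' -> replacement #1
  pos 9: 'e' -> replacement #2
Total replacements: 2

2


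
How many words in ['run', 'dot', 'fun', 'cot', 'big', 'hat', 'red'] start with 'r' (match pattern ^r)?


Pattern ^r anchors to start of word. Check which words begin with 'r':
  'run' -> MATCH (starts with 'r')
  'dot' -> no
  'fun' -> no
  'cot' -> no
  'big' -> no
  'hat' -> no
  'red' -> MATCH (starts with 'r')
Matching words: ['run', 'red']
Count: 2

2


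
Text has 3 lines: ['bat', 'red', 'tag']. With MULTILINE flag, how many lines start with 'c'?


With MULTILINE flag, ^ matches the start of each line.
Lines: ['bat', 'red', 'tag']
Checking which lines start with 'c':
  Line 1: 'bat' -> no
  Line 2: 'red' -> no
  Line 3: 'tag' -> no
Matching lines: []
Count: 0

0


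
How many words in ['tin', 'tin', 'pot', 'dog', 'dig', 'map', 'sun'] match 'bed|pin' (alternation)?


Alternation 'bed|pin' matches either 'bed' or 'pin'.
Checking each word:
  'tin' -> no
  'tin' -> no
  'pot' -> no
  'dog' -> no
  'dig' -> no
  'map' -> no
  'sun' -> no
Matches: []
Count: 0

0


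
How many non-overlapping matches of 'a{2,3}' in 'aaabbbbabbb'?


Pattern 'a{2,3}' matches between 2 and 3 consecutive a's (greedy).
String: 'aaabbbbabbb'
Finding runs of a's and applying greedy matching:
  Run at pos 0: 'aaa' (length 3)
  Run at pos 7: 'a' (length 1)
Matches: ['aaa']
Count: 1

1


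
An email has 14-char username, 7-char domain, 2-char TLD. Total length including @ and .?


An email address has format: username@domain.tld
Username length: 14
'@' character: 1
Domain length: 7
'.' character: 1
TLD length: 2
Total = 14 + 1 + 7 + 1 + 2 = 25

25


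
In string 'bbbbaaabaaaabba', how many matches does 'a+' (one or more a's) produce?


Pattern 'a+' matches one or more consecutive a's.
String: 'bbbbaaabaaaabba'
Scanning for runs of a:
  Match 1: 'aaa' (length 3)
  Match 2: 'aaaa' (length 4)
  Match 3: 'a' (length 1)
Total matches: 3

3


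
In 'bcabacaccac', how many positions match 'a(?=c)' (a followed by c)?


Lookahead 'a(?=c)' matches 'a' only when followed by 'c'.
String: 'bcabacaccac'
Checking each position where char is 'a':
  pos 2: 'a' -> no (next='b')
  pos 4: 'a' -> MATCH (next='c')
  pos 6: 'a' -> MATCH (next='c')
  pos 9: 'a' -> MATCH (next='c')
Matching positions: [4, 6, 9]
Count: 3

3


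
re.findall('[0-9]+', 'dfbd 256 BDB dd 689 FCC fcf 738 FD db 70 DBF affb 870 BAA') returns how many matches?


Pattern '[0-9]+' finds one or more digits.
Text: 'dfbd 256 BDB dd 689 FCC fcf 738 FD db 70 DBF affb 870 BAA'
Scanning for matches:
  Match 1: '256'
  Match 2: '689'
  Match 3: '738'
  Match 4: '70'
  Match 5: '870'
Total matches: 5

5


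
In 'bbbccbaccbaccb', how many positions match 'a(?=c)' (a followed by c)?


Lookahead 'a(?=c)' matches 'a' only when followed by 'c'.
String: 'bbbccbaccbaccb'
Checking each position where char is 'a':
  pos 6: 'a' -> MATCH (next='c')
  pos 10: 'a' -> MATCH (next='c')
Matching positions: [6, 10]
Count: 2

2


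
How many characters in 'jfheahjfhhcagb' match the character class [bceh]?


Character class [bceh] matches any of: {b, c, e, h}
Scanning string 'jfheahjfhhcagb' character by character:
  pos 0: 'j' -> no
  pos 1: 'f' -> no
  pos 2: 'h' -> MATCH
  pos 3: 'e' -> MATCH
  pos 4: 'a' -> no
  pos 5: 'h' -> MATCH
  pos 6: 'j' -> no
  pos 7: 'f' -> no
  pos 8: 'h' -> MATCH
  pos 9: 'h' -> MATCH
  pos 10: 'c' -> MATCH
  pos 11: 'a' -> no
  pos 12: 'g' -> no
  pos 13: 'b' -> MATCH
Total matches: 7

7


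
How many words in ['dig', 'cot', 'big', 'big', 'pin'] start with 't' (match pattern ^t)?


Pattern ^t anchors to start of word. Check which words begin with 't':
  'dig' -> no
  'cot' -> no
  'big' -> no
  'big' -> no
  'pin' -> no
Matching words: []
Count: 0

0


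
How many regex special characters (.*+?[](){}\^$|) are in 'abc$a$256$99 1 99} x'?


Regex special characters are: . * + ? [ ] ( ) { } \ ^ $ |
Scanning 'abc$a$256$99 1 99} x':
  pos 3: '$' -> SPECIAL
  pos 5: '$' -> SPECIAL
  pos 9: '$' -> SPECIAL
  pos 17: '}' -> SPECIAL
Special chars found: ['$', '$', '$', '}']
Total: 4

4


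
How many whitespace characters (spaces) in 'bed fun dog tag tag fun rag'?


\s matches whitespace characters (spaces, tabs, etc.).
Text: 'bed fun dog tag tag fun rag'
This text has 7 words separated by spaces.
Number of spaces = number of words - 1 = 7 - 1 = 6

6
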